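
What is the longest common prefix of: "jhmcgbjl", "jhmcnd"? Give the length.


Words: jhmcgbjl, jhmcnd
  Position 0: all 'j' => match
  Position 1: all 'h' => match
  Position 2: all 'm' => match
  Position 3: all 'c' => match
  Position 4: ('g', 'n') => mismatch, stop
LCP = "jhmc" (length 4)

4


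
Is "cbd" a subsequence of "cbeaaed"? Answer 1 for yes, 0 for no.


Check if "cbd" is a subsequence of "cbeaaed"
Greedy scan:
  Position 0 ('c'): matches sub[0] = 'c'
  Position 1 ('b'): matches sub[1] = 'b'
  Position 2 ('e'): no match needed
  Position 3 ('a'): no match needed
  Position 4 ('a'): no match needed
  Position 5 ('e'): no match needed
  Position 6 ('d'): matches sub[2] = 'd'
All 3 characters matched => is a subsequence

1


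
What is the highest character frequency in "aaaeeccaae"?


Input: aaaeeccaae
Character counts:
  'a': 5
  'c': 2
  'e': 3
Maximum frequency: 5

5


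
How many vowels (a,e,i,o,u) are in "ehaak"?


Input: ehaak
Checking each character:
  'e' at position 0: vowel (running total: 1)
  'h' at position 1: consonant
  'a' at position 2: vowel (running total: 2)
  'a' at position 3: vowel (running total: 3)
  'k' at position 4: consonant
Total vowels: 3

3


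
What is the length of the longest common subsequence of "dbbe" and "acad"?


LCS of "dbbe" and "acad"
DP table:
           a    c    a    d
      0    0    0    0    0
  d   0    0    0    0    1
  b   0    0    0    0    1
  b   0    0    0    0    1
  e   0    0    0    0    1
LCS length = dp[4][4] = 1

1


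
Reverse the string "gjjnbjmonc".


Input: gjjnbjmonc
Reading characters right to left:
  Position 9: 'c'
  Position 8: 'n'
  Position 7: 'o'
  Position 6: 'm'
  Position 5: 'j'
  Position 4: 'b'
  Position 3: 'n'
  Position 2: 'j'
  Position 1: 'j'
  Position 0: 'g'
Reversed: cnomjbnjjg

cnomjbnjjg


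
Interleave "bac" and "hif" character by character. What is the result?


Interleaving "bac" and "hif":
  Position 0: 'b' from first, 'h' from second => "bh"
  Position 1: 'a' from first, 'i' from second => "ai"
  Position 2: 'c' from first, 'f' from second => "cf"
Result: bhaicf

bhaicf


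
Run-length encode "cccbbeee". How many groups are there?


Input: cccbbeee
Scanning for consecutive runs:
  Group 1: 'c' x 3 (positions 0-2)
  Group 2: 'b' x 2 (positions 3-4)
  Group 3: 'e' x 3 (positions 5-7)
Total groups: 3

3


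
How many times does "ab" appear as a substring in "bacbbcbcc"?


Searching for "ab" in "bacbbcbcc"
Scanning each position:
  Position 0: "ba" => no
  Position 1: "ac" => no
  Position 2: "cb" => no
  Position 3: "bb" => no
  Position 4: "bc" => no
  Position 5: "cb" => no
  Position 6: "bc" => no
  Position 7: "cc" => no
Total occurrences: 0

0


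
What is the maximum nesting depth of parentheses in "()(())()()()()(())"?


Input: "()(())()()()()(())"
Tracking depth:
  Position 0 '(': depth becomes 1
  Position 1 ')': depth becomes 0
  Position 2 '(': depth becomes 1
  Position 3 '(': depth becomes 2
  Position 4 ')': depth becomes 1
  Position 5 ')': depth becomes 0
  Position 6 '(': depth becomes 1
  Position 7 ')': depth becomes 0
  Position 8 '(': depth becomes 1
  Position 9 ')': depth becomes 0
  Position 10 '(': depth becomes 1
  Position 11 ')': depth becomes 0
  Position 12 '(': depth becomes 1
  Position 13 ')': depth becomes 0
  Position 14 '(': depth becomes 1
  Position 15 '(': depth becomes 2
  Position 16 ')': depth becomes 1
  Position 17 ')': depth becomes 0
Maximum depth reached: 2

2


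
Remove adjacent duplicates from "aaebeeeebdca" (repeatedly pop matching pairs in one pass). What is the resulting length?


Input: aaebeeeebdca
Stack-based adjacent duplicate removal:
  Read 'a': push. Stack: a
  Read 'a': matches stack top 'a' => pop. Stack: (empty)
  Read 'e': push. Stack: e
  Read 'b': push. Stack: eb
  Read 'e': push. Stack: ebe
  Read 'e': matches stack top 'e' => pop. Stack: eb
  Read 'e': push. Stack: ebe
  Read 'e': matches stack top 'e' => pop. Stack: eb
  Read 'b': matches stack top 'b' => pop. Stack: e
  Read 'd': push. Stack: ed
  Read 'c': push. Stack: edc
  Read 'a': push. Stack: edca
Final stack: "edca" (length 4)

4


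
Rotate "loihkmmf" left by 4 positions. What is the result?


Input: "loihkmmf", rotate left by 4
First 4 characters: "loih"
Remaining characters: "kmmf"
Concatenate remaining + first: "kmmf" + "loih" = "kmmfloih"

kmmfloih


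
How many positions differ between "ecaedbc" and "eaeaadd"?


Comparing "ecaedbc" and "eaeaadd" position by position:
  Position 0: 'e' vs 'e' => same
  Position 1: 'c' vs 'a' => DIFFER
  Position 2: 'a' vs 'e' => DIFFER
  Position 3: 'e' vs 'a' => DIFFER
  Position 4: 'd' vs 'a' => DIFFER
  Position 5: 'b' vs 'd' => DIFFER
  Position 6: 'c' vs 'd' => DIFFER
Positions that differ: 6

6


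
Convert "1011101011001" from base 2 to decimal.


Input: "1011101011001" in base 2
Positional expansion:
  Digit '1' (value 1) x 2^12 = 4096
  Digit '0' (value 0) x 2^11 = 0
  Digit '1' (value 1) x 2^10 = 1024
  Digit '1' (value 1) x 2^9 = 512
  Digit '1' (value 1) x 2^8 = 256
  Digit '0' (value 0) x 2^7 = 0
  Digit '1' (value 1) x 2^6 = 64
  Digit '0' (value 0) x 2^5 = 0
  Digit '1' (value 1) x 2^4 = 16
  Digit '1' (value 1) x 2^3 = 8
  Digit '0' (value 0) x 2^2 = 0
  Digit '0' (value 0) x 2^1 = 0
  Digit '1' (value 1) x 2^0 = 1
Sum = 5977

5977


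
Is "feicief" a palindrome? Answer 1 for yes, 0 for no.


Input: feicief
Reversed: feicief
  Compare pos 0 ('f') with pos 6 ('f'): match
  Compare pos 1 ('e') with pos 5 ('e'): match
  Compare pos 2 ('i') with pos 4 ('i'): match
Result: palindrome

1


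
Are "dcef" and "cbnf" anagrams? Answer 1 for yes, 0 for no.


Strings: "dcef", "cbnf"
Sorted first:  cdef
Sorted second: bcfn
Differ at position 0: 'c' vs 'b' => not anagrams

0


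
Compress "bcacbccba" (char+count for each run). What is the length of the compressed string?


Input: bcacbccba
Runs:
  'b' x 1 => "b1"
  'c' x 1 => "c1"
  'a' x 1 => "a1"
  'c' x 1 => "c1"
  'b' x 1 => "b1"
  'c' x 2 => "c2"
  'b' x 1 => "b1"
  'a' x 1 => "a1"
Compressed: "b1c1a1c1b1c2b1a1"
Compressed length: 16

16


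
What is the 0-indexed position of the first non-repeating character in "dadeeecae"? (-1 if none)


Input: dadeeecae
Character frequencies:
  'a': 2
  'c': 1
  'd': 2
  'e': 4
Scanning left to right for freq == 1:
  Position 0 ('d'): freq=2, skip
  Position 1 ('a'): freq=2, skip
  Position 2 ('d'): freq=2, skip
  Position 3 ('e'): freq=4, skip
  Position 4 ('e'): freq=4, skip
  Position 5 ('e'): freq=4, skip
  Position 6 ('c'): unique! => answer = 6

6


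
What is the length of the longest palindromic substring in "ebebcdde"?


Input: "ebebcdde"
Checking substrings for palindromes:
  [0:3] "ebe" (len 3) => palindrome
  [1:4] "beb" (len 3) => palindrome
  [5:7] "dd" (len 2) => palindrome
Longest palindromic substring: "ebe" with length 3

3


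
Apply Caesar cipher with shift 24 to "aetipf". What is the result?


Caesar cipher: shift "aetipf" by 24
  'a' (pos 0) + 24 = pos 24 = 'y'
  'e' (pos 4) + 24 = pos 2 = 'c'
  't' (pos 19) + 24 = pos 17 = 'r'
  'i' (pos 8) + 24 = pos 6 = 'g'
  'p' (pos 15) + 24 = pos 13 = 'n'
  'f' (pos 5) + 24 = pos 3 = 'd'
Result: ycrgnd

ycrgnd


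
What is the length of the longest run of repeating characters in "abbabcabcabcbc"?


Input: "abbabcabcabcbc"
Scanning for longest run:
  Position 1 ('b'): new char, reset run to 1
  Position 2 ('b'): continues run of 'b', length=2
  Position 3 ('a'): new char, reset run to 1
  Position 4 ('b'): new char, reset run to 1
  Position 5 ('c'): new char, reset run to 1
  Position 6 ('a'): new char, reset run to 1
  Position 7 ('b'): new char, reset run to 1
  Position 8 ('c'): new char, reset run to 1
  Position 9 ('a'): new char, reset run to 1
  Position 10 ('b'): new char, reset run to 1
  Position 11 ('c'): new char, reset run to 1
  Position 12 ('b'): new char, reset run to 1
  Position 13 ('c'): new char, reset run to 1
Longest run: 'b' with length 2

2


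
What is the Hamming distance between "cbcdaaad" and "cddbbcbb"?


Comparing "cbcdaaad" and "cddbbcbb" position by position:
  Position 0: 'c' vs 'c' => same
  Position 1: 'b' vs 'd' => differ
  Position 2: 'c' vs 'd' => differ
  Position 3: 'd' vs 'b' => differ
  Position 4: 'a' vs 'b' => differ
  Position 5: 'a' vs 'c' => differ
  Position 6: 'a' vs 'b' => differ
  Position 7: 'd' vs 'b' => differ
Total differences (Hamming distance): 7

7


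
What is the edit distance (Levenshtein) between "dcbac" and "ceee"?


Computing edit distance: "dcbac" -> "ceee"
DP table:
           c    e    e    e
      0    1    2    3    4
  d   1    1    2    3    4
  c   2    1    2    3    4
  b   3    2    2    3    4
  a   4    3    3    3    4
  c   5    4    4    4    4
Edit distance = dp[5][4] = 4

4


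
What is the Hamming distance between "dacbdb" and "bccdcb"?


Comparing "dacbdb" and "bccdcb" position by position:
  Position 0: 'd' vs 'b' => differ
  Position 1: 'a' vs 'c' => differ
  Position 2: 'c' vs 'c' => same
  Position 3: 'b' vs 'd' => differ
  Position 4: 'd' vs 'c' => differ
  Position 5: 'b' vs 'b' => same
Total differences (Hamming distance): 4

4


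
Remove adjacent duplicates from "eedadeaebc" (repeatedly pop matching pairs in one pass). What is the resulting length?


Input: eedadeaebc
Stack-based adjacent duplicate removal:
  Read 'e': push. Stack: e
  Read 'e': matches stack top 'e' => pop. Stack: (empty)
  Read 'd': push. Stack: d
  Read 'a': push. Stack: da
  Read 'd': push. Stack: dad
  Read 'e': push. Stack: dade
  Read 'a': push. Stack: dadea
  Read 'e': push. Stack: dadeae
  Read 'b': push. Stack: dadeaeb
  Read 'c': push. Stack: dadeaebc
Final stack: "dadeaebc" (length 8)

8


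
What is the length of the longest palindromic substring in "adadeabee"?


Input: "adadeabee"
Checking substrings for palindromes:
  [0:3] "ada" (len 3) => palindrome
  [1:4] "dad" (len 3) => palindrome
  [7:9] "ee" (len 2) => palindrome
Longest palindromic substring: "ada" with length 3

3


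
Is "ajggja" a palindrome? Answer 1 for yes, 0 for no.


Input: ajggja
Reversed: ajggja
  Compare pos 0 ('a') with pos 5 ('a'): match
  Compare pos 1 ('j') with pos 4 ('j'): match
  Compare pos 2 ('g') with pos 3 ('g'): match
Result: palindrome

1


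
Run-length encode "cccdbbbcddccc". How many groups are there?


Input: cccdbbbcddccc
Scanning for consecutive runs:
  Group 1: 'c' x 3 (positions 0-2)
  Group 2: 'd' x 1 (positions 3-3)
  Group 3: 'b' x 3 (positions 4-6)
  Group 4: 'c' x 1 (positions 7-7)
  Group 5: 'd' x 2 (positions 8-9)
  Group 6: 'c' x 3 (positions 10-12)
Total groups: 6

6


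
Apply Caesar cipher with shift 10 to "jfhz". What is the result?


Caesar cipher: shift "jfhz" by 10
  'j' (pos 9) + 10 = pos 19 = 't'
  'f' (pos 5) + 10 = pos 15 = 'p'
  'h' (pos 7) + 10 = pos 17 = 'r'
  'z' (pos 25) + 10 = pos 9 = 'j'
Result: tprj

tprj


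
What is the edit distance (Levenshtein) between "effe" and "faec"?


Computing edit distance: "effe" -> "faec"
DP table:
           f    a    e    c
      0    1    2    3    4
  e   1    1    2    2    3
  f   2    1    2    3    3
  f   3    2    2    3    4
  e   4    3    3    2    3
Edit distance = dp[4][4] = 3

3


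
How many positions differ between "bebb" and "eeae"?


Comparing "bebb" and "eeae" position by position:
  Position 0: 'b' vs 'e' => DIFFER
  Position 1: 'e' vs 'e' => same
  Position 2: 'b' vs 'a' => DIFFER
  Position 3: 'b' vs 'e' => DIFFER
Positions that differ: 3

3


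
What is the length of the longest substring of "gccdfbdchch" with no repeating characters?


Input: "gccdfbdchch"
Sliding window (track last position of each char):
  Position 0 ('g'): window [0,0] length 1 -- new best
  Position 1 ('c'): window [0,1] length 2 -- new best
  Position 2 ('c'): repeat (last at 1), move window start to 2
  Position 2 ('c'): window [2,2] length 1
  Position 3 ('d'): window [2,3] length 2
  Position 4 ('f'): window [2,4] length 3 -- new best
  Position 5 ('b'): window [2,5] length 4 -- new best
  Position 6 ('d'): repeat (last at 3), move window start to 4
  Position 6 ('d'): window [4,6] length 3
  Position 7 ('c'): window [4,7] length 4
  Position 8 ('h'): window [4,8] length 5 -- new best
  Position 9 ('c'): repeat (last at 7), move window start to 8
  Position 9 ('c'): window [8,9] length 2
  Position 10 ('h'): repeat (last at 8), move window start to 9
  Position 10 ('h'): window [9,10] length 2
Longest substring with no repeats: "fbdch" with length 5

5


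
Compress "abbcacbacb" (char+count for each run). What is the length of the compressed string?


Input: abbcacbacb
Runs:
  'a' x 1 => "a1"
  'b' x 2 => "b2"
  'c' x 1 => "c1"
  'a' x 1 => "a1"
  'c' x 1 => "c1"
  'b' x 1 => "b1"
  'a' x 1 => "a1"
  'c' x 1 => "c1"
  'b' x 1 => "b1"
Compressed: "a1b2c1a1c1b1a1c1b1"
Compressed length: 18

18


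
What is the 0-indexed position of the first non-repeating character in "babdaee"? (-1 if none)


Input: babdaee
Character frequencies:
  'a': 2
  'b': 2
  'd': 1
  'e': 2
Scanning left to right for freq == 1:
  Position 0 ('b'): freq=2, skip
  Position 1 ('a'): freq=2, skip
  Position 2 ('b'): freq=2, skip
  Position 3 ('d'): unique! => answer = 3

3


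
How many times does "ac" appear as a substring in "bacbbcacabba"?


Searching for "ac" in "bacbbcacabba"
Scanning each position:
  Position 0: "ba" => no
  Position 1: "ac" => MATCH
  Position 2: "cb" => no
  Position 3: "bb" => no
  Position 4: "bc" => no
  Position 5: "ca" => no
  Position 6: "ac" => MATCH
  Position 7: "ca" => no
  Position 8: "ab" => no
  Position 9: "bb" => no
  Position 10: "ba" => no
Total occurrences: 2

2


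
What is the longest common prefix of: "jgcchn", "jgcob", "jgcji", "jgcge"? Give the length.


Words: jgcchn, jgcob, jgcji, jgcge
  Position 0: all 'j' => match
  Position 1: all 'g' => match
  Position 2: all 'c' => match
  Position 3: ('c', 'o', 'j', 'g') => mismatch, stop
LCP = "jgc" (length 3)

3


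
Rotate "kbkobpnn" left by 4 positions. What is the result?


Input: "kbkobpnn", rotate left by 4
First 4 characters: "kbko"
Remaining characters: "bpnn"
Concatenate remaining + first: "bpnn" + "kbko" = "bpnnkbko"

bpnnkbko


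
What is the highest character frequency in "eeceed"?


Input: eeceed
Character counts:
  'c': 1
  'd': 1
  'e': 4
Maximum frequency: 4

4


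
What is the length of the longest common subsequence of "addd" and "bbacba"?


LCS of "addd" and "bbacba"
DP table:
           b    b    a    c    b    a
      0    0    0    0    0    0    0
  a   0    0    0    1    1    1    1
  d   0    0    0    1    1    1    1
  d   0    0    0    1    1    1    1
  d   0    0    0    1    1    1    1
LCS length = dp[4][6] = 1

1


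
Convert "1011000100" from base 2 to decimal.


Input: "1011000100" in base 2
Positional expansion:
  Digit '1' (value 1) x 2^9 = 512
  Digit '0' (value 0) x 2^8 = 0
  Digit '1' (value 1) x 2^7 = 128
  Digit '1' (value 1) x 2^6 = 64
  Digit '0' (value 0) x 2^5 = 0
  Digit '0' (value 0) x 2^4 = 0
  Digit '0' (value 0) x 2^3 = 0
  Digit '1' (value 1) x 2^2 = 4
  Digit '0' (value 0) x 2^1 = 0
  Digit '0' (value 0) x 2^0 = 0
Sum = 708

708


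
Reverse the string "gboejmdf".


Input: gboejmdf
Reading characters right to left:
  Position 7: 'f'
  Position 6: 'd'
  Position 5: 'm'
  Position 4: 'j'
  Position 3: 'e'
  Position 2: 'o'
  Position 1: 'b'
  Position 0: 'g'
Reversed: fdmjeobg

fdmjeobg


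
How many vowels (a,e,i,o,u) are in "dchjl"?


Input: dchjl
Checking each character:
  'd' at position 0: consonant
  'c' at position 1: consonant
  'h' at position 2: consonant
  'j' at position 3: consonant
  'l' at position 4: consonant
Total vowels: 0

0


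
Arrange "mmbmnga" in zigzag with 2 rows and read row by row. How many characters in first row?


Zigzag "mmbmnga" into 2 rows:
Placing characters:
  'm' => row 0
  'm' => row 1
  'b' => row 0
  'm' => row 1
  'n' => row 0
  'g' => row 1
  'a' => row 0
Rows:
  Row 0: "mbna"
  Row 1: "mmg"
First row length: 4

4


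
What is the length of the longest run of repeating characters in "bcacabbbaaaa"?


Input: "bcacabbbaaaa"
Scanning for longest run:
  Position 1 ('c'): new char, reset run to 1
  Position 2 ('a'): new char, reset run to 1
  Position 3 ('c'): new char, reset run to 1
  Position 4 ('a'): new char, reset run to 1
  Position 5 ('b'): new char, reset run to 1
  Position 6 ('b'): continues run of 'b', length=2
  Position 7 ('b'): continues run of 'b', length=3
  Position 8 ('a'): new char, reset run to 1
  Position 9 ('a'): continues run of 'a', length=2
  Position 10 ('a'): continues run of 'a', length=3
  Position 11 ('a'): continues run of 'a', length=4
Longest run: 'a' with length 4

4


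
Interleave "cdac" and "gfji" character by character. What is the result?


Interleaving "cdac" and "gfji":
  Position 0: 'c' from first, 'g' from second => "cg"
  Position 1: 'd' from first, 'f' from second => "df"
  Position 2: 'a' from first, 'j' from second => "aj"
  Position 3: 'c' from first, 'i' from second => "ci"
Result: cgdfajci

cgdfajci


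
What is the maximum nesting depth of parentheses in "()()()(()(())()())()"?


Input: "()()()(()(())()())()"
Tracking depth:
  Position 0 '(': depth becomes 1
  Position 1 ')': depth becomes 0
  Position 2 '(': depth becomes 1
  Position 3 ')': depth becomes 0
  Position 4 '(': depth becomes 1
  Position 5 ')': depth becomes 0
  Position 6 '(': depth becomes 1
  Position 7 '(': depth becomes 2
  Position 8 ')': depth becomes 1
  Position 9 '(': depth becomes 2
  Position 10 '(': depth becomes 3
  Position 11 ')': depth becomes 2
  Position 12 ')': depth becomes 1
  Position 13 '(': depth becomes 2
  Position 14 ')': depth becomes 1
  Position 15 '(': depth becomes 2
  Position 16 ')': depth becomes 1
  Position 17 ')': depth becomes 0
  Position 18 '(': depth becomes 1
  Position 19 ')': depth becomes 0
Maximum depth reached: 3

3


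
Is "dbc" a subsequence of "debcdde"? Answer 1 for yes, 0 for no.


Check if "dbc" is a subsequence of "debcdde"
Greedy scan:
  Position 0 ('d'): matches sub[0] = 'd'
  Position 1 ('e'): no match needed
  Position 2 ('b'): matches sub[1] = 'b'
  Position 3 ('c'): matches sub[2] = 'c'
  Position 4 ('d'): no match needed
  Position 5 ('d'): no match needed
  Position 6 ('e'): no match needed
All 3 characters matched => is a subsequence

1


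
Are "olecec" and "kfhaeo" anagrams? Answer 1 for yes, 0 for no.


Strings: "olecec", "kfhaeo"
Sorted first:  cceelo
Sorted second: aefhko
Differ at position 0: 'c' vs 'a' => not anagrams

0


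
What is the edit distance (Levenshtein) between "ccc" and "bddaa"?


Computing edit distance: "ccc" -> "bddaa"
DP table:
           b    d    d    a    a
      0    1    2    3    4    5
  c   1    1    2    3    4    5
  c   2    2    2    3    4    5
  c   3    3    3    3    4    5
Edit distance = dp[3][5] = 5

5


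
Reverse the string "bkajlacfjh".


Input: bkajlacfjh
Reading characters right to left:
  Position 9: 'h'
  Position 8: 'j'
  Position 7: 'f'
  Position 6: 'c'
  Position 5: 'a'
  Position 4: 'l'
  Position 3: 'j'
  Position 2: 'a'
  Position 1: 'k'
  Position 0: 'b'
Reversed: hjfcaljakb

hjfcaljakb


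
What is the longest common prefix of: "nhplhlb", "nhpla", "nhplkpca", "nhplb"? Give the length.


Words: nhplhlb, nhpla, nhplkpca, nhplb
  Position 0: all 'n' => match
  Position 1: all 'h' => match
  Position 2: all 'p' => match
  Position 3: all 'l' => match
  Position 4: ('h', 'a', 'k', 'b') => mismatch, stop
LCP = "nhpl" (length 4)

4


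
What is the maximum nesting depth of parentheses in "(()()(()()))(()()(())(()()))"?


Input: "(()()(()()))(()()(())(()()))"
Tracking depth:
  Position 0 '(': depth becomes 1
  Position 1 '(': depth becomes 2
  Position 2 ')': depth becomes 1
  Position 3 '(': depth becomes 2
  Position 4 ')': depth becomes 1
  Position 5 '(': depth becomes 2
  Position 6 '(': depth becomes 3
  Position 7 ')': depth becomes 2
  Position 8 '(': depth becomes 3
  Position 9 ')': depth becomes 2
  Position 10 ')': depth becomes 1
  Position 11 ')': depth becomes 0
  Position 12 '(': depth becomes 1
  Position 13 '(': depth becomes 2
  Position 14 ')': depth becomes 1
  Position 15 '(': depth becomes 2
  Position 16 ')': depth becomes 1
  Position 17 '(': depth becomes 2
  Position 18 '(': depth becomes 3
  Position 19 ')': depth becomes 2
  Position 20 ')': depth becomes 1
  Position 21 '(': depth becomes 2
  Position 22 '(': depth becomes 3
  Position 23 ')': depth becomes 2
  Position 24 '(': depth becomes 3
  Position 25 ')': depth becomes 2
  Position 26 ')': depth becomes 1
  Position 27 ')': depth becomes 0
Maximum depth reached: 3

3


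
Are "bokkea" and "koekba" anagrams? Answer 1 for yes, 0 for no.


Strings: "bokkea", "koekba"
Sorted first:  abekko
Sorted second: abekko
Sorted forms match => anagrams

1


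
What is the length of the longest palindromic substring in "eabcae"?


Input: "eabcae"
Checking substrings for palindromes:
  No multi-char palindromic substrings found
Longest palindromic substring: "e" with length 1

1


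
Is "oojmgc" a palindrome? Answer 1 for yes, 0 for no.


Input: oojmgc
Reversed: cgmjoo
  Compare pos 0 ('o') with pos 5 ('c'): MISMATCH
  Compare pos 1 ('o') with pos 4 ('g'): MISMATCH
  Compare pos 2 ('j') with pos 3 ('m'): MISMATCH
Result: not a palindrome

0


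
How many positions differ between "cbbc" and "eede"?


Comparing "cbbc" and "eede" position by position:
  Position 0: 'c' vs 'e' => DIFFER
  Position 1: 'b' vs 'e' => DIFFER
  Position 2: 'b' vs 'd' => DIFFER
  Position 3: 'c' vs 'e' => DIFFER
Positions that differ: 4

4


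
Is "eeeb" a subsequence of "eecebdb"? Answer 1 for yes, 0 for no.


Check if "eeeb" is a subsequence of "eecebdb"
Greedy scan:
  Position 0 ('e'): matches sub[0] = 'e'
  Position 1 ('e'): matches sub[1] = 'e'
  Position 2 ('c'): no match needed
  Position 3 ('e'): matches sub[2] = 'e'
  Position 4 ('b'): matches sub[3] = 'b'
  Position 5 ('d'): no match needed
  Position 6 ('b'): no match needed
All 4 characters matched => is a subsequence

1


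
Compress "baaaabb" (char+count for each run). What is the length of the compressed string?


Input: baaaabb
Runs:
  'b' x 1 => "b1"
  'a' x 4 => "a4"
  'b' x 2 => "b2"
Compressed: "b1a4b2"
Compressed length: 6

6


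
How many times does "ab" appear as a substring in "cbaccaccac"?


Searching for "ab" in "cbaccaccac"
Scanning each position:
  Position 0: "cb" => no
  Position 1: "ba" => no
  Position 2: "ac" => no
  Position 3: "cc" => no
  Position 4: "ca" => no
  Position 5: "ac" => no
  Position 6: "cc" => no
  Position 7: "ca" => no
  Position 8: "ac" => no
Total occurrences: 0

0


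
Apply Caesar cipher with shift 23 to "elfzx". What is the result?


Caesar cipher: shift "elfzx" by 23
  'e' (pos 4) + 23 = pos 1 = 'b'
  'l' (pos 11) + 23 = pos 8 = 'i'
  'f' (pos 5) + 23 = pos 2 = 'c'
  'z' (pos 25) + 23 = pos 22 = 'w'
  'x' (pos 23) + 23 = pos 20 = 'u'
Result: bicwu

bicwu


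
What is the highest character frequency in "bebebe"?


Input: bebebe
Character counts:
  'b': 3
  'e': 3
Maximum frequency: 3

3


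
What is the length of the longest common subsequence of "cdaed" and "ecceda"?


LCS of "cdaed" and "ecceda"
DP table:
           e    c    c    e    d    a
      0    0    0    0    0    0    0
  c   0    0    1    1    1    1    1
  d   0    0    1    1    1    2    2
  a   0    0    1    1    1    2    3
  e   0    1    1    1    2    2    3
  d   0    1    1    1    2    3    3
LCS length = dp[5][6] = 3

3


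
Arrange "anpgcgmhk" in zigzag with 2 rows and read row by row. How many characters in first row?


Zigzag "anpgcgmhk" into 2 rows:
Placing characters:
  'a' => row 0
  'n' => row 1
  'p' => row 0
  'g' => row 1
  'c' => row 0
  'g' => row 1
  'm' => row 0
  'h' => row 1
  'k' => row 0
Rows:
  Row 0: "apcmk"
  Row 1: "nggh"
First row length: 5

5


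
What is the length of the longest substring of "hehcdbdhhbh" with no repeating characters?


Input: "hehcdbdhhbh"
Sliding window (track last position of each char):
  Position 0 ('h'): window [0,0] length 1 -- new best
  Position 1 ('e'): window [0,1] length 2 -- new best
  Position 2 ('h'): repeat (last at 0), move window start to 1
  Position 2 ('h'): window [1,2] length 2
  Position 3 ('c'): window [1,3] length 3 -- new best
  Position 4 ('d'): window [1,4] length 4 -- new best
  Position 5 ('b'): window [1,5] length 5 -- new best
  Position 6 ('d'): repeat (last at 4), move window start to 5
  Position 6 ('d'): window [5,6] length 2
  Position 7 ('h'): window [5,7] length 3
  Position 8 ('h'): repeat (last at 7), move window start to 8
  Position 8 ('h'): window [8,8] length 1
  Position 9 ('b'): window [8,9] length 2
  Position 10 ('h'): repeat (last at 8), move window start to 9
  Position 10 ('h'): window [9,10] length 2
Longest substring with no repeats: "ehcdb" with length 5

5


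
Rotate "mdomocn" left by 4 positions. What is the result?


Input: "mdomocn", rotate left by 4
First 4 characters: "mdom"
Remaining characters: "ocn"
Concatenate remaining + first: "ocn" + "mdom" = "ocnmdom"

ocnmdom


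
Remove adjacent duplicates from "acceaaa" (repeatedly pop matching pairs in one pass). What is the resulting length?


Input: acceaaa
Stack-based adjacent duplicate removal:
  Read 'a': push. Stack: a
  Read 'c': push. Stack: ac
  Read 'c': matches stack top 'c' => pop. Stack: a
  Read 'e': push. Stack: ae
  Read 'a': push. Stack: aea
  Read 'a': matches stack top 'a' => pop. Stack: ae
  Read 'a': push. Stack: aea
Final stack: "aea" (length 3)

3


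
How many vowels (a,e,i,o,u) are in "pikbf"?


Input: pikbf
Checking each character:
  'p' at position 0: consonant
  'i' at position 1: vowel (running total: 1)
  'k' at position 2: consonant
  'b' at position 3: consonant
  'f' at position 4: consonant
Total vowels: 1

1


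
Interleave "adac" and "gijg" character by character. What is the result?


Interleaving "adac" and "gijg":
  Position 0: 'a' from first, 'g' from second => "ag"
  Position 1: 'd' from first, 'i' from second => "di"
  Position 2: 'a' from first, 'j' from second => "aj"
  Position 3: 'c' from first, 'g' from second => "cg"
Result: agdiajcg

agdiajcg


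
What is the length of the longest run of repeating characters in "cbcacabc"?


Input: "cbcacabc"
Scanning for longest run:
  Position 1 ('b'): new char, reset run to 1
  Position 2 ('c'): new char, reset run to 1
  Position 3 ('a'): new char, reset run to 1
  Position 4 ('c'): new char, reset run to 1
  Position 5 ('a'): new char, reset run to 1
  Position 6 ('b'): new char, reset run to 1
  Position 7 ('c'): new char, reset run to 1
Longest run: 'c' with length 1

1


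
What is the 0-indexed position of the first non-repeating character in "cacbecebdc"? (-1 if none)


Input: cacbecebdc
Character frequencies:
  'a': 1
  'b': 2
  'c': 4
  'd': 1
  'e': 2
Scanning left to right for freq == 1:
  Position 0 ('c'): freq=4, skip
  Position 1 ('a'): unique! => answer = 1

1


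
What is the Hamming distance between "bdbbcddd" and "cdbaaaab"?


Comparing "bdbbcddd" and "cdbaaaab" position by position:
  Position 0: 'b' vs 'c' => differ
  Position 1: 'd' vs 'd' => same
  Position 2: 'b' vs 'b' => same
  Position 3: 'b' vs 'a' => differ
  Position 4: 'c' vs 'a' => differ
  Position 5: 'd' vs 'a' => differ
  Position 6: 'd' vs 'a' => differ
  Position 7: 'd' vs 'b' => differ
Total differences (Hamming distance): 6

6


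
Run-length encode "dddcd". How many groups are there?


Input: dddcd
Scanning for consecutive runs:
  Group 1: 'd' x 3 (positions 0-2)
  Group 2: 'c' x 1 (positions 3-3)
  Group 3: 'd' x 1 (positions 4-4)
Total groups: 3

3


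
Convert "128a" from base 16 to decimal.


Input: "128a" in base 16
Positional expansion:
  Digit '1' (value 1) x 16^3 = 4096
  Digit '2' (value 2) x 16^2 = 512
  Digit '8' (value 8) x 16^1 = 128
  Digit 'a' (value 10) x 16^0 = 10
Sum = 4746

4746


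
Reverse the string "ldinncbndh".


Input: ldinncbndh
Reading characters right to left:
  Position 9: 'h'
  Position 8: 'd'
  Position 7: 'n'
  Position 6: 'b'
  Position 5: 'c'
  Position 4: 'n'
  Position 3: 'n'
  Position 2: 'i'
  Position 1: 'd'
  Position 0: 'l'
Reversed: hdnbcnnidl

hdnbcnnidl


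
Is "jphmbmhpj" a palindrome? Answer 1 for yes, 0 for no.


Input: jphmbmhpj
Reversed: jphmbmhpj
  Compare pos 0 ('j') with pos 8 ('j'): match
  Compare pos 1 ('p') with pos 7 ('p'): match
  Compare pos 2 ('h') with pos 6 ('h'): match
  Compare pos 3 ('m') with pos 5 ('m'): match
Result: palindrome

1


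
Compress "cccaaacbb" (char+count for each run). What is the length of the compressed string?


Input: cccaaacbb
Runs:
  'c' x 3 => "c3"
  'a' x 3 => "a3"
  'c' x 1 => "c1"
  'b' x 2 => "b2"
Compressed: "c3a3c1b2"
Compressed length: 8

8


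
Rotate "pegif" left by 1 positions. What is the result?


Input: "pegif", rotate left by 1
First 1 characters: "p"
Remaining characters: "egif"
Concatenate remaining + first: "egif" + "p" = "egifp"

egifp


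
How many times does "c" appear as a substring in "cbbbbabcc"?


Searching for "c" in "cbbbbabcc"
Scanning each position:
  Position 0: "c" => MATCH
  Position 1: "b" => no
  Position 2: "b" => no
  Position 3: "b" => no
  Position 4: "b" => no
  Position 5: "a" => no
  Position 6: "b" => no
  Position 7: "c" => MATCH
  Position 8: "c" => MATCH
Total occurrences: 3

3


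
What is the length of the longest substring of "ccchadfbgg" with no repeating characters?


Input: "ccchadfbgg"
Sliding window (track last position of each char):
  Position 0 ('c'): window [0,0] length 1 -- new best
  Position 1 ('c'): repeat (last at 0), move window start to 1
  Position 1 ('c'): window [1,1] length 1
  Position 2 ('c'): repeat (last at 1), move window start to 2
  Position 2 ('c'): window [2,2] length 1
  Position 3 ('h'): window [2,3] length 2 -- new best
  Position 4 ('a'): window [2,4] length 3 -- new best
  Position 5 ('d'): window [2,5] length 4 -- new best
  Position 6 ('f'): window [2,6] length 5 -- new best
  Position 7 ('b'): window [2,7] length 6 -- new best
  Position 8 ('g'): window [2,8] length 7 -- new best
  Position 9 ('g'): repeat (last at 8), move window start to 9
  Position 9 ('g'): window [9,9] length 1
Longest substring with no repeats: "chadfbg" with length 7

7


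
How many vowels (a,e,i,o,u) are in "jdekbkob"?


Input: jdekbkob
Checking each character:
  'j' at position 0: consonant
  'd' at position 1: consonant
  'e' at position 2: vowel (running total: 1)
  'k' at position 3: consonant
  'b' at position 4: consonant
  'k' at position 5: consonant
  'o' at position 6: vowel (running total: 2)
  'b' at position 7: consonant
Total vowels: 2

2


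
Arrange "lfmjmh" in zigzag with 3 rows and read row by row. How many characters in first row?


Zigzag "lfmjmh" into 3 rows:
Placing characters:
  'l' => row 0
  'f' => row 1
  'm' => row 2
  'j' => row 1
  'm' => row 0
  'h' => row 1
Rows:
  Row 0: "lm"
  Row 1: "fjh"
  Row 2: "m"
First row length: 2

2


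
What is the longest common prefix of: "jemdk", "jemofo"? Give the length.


Words: jemdk, jemofo
  Position 0: all 'j' => match
  Position 1: all 'e' => match
  Position 2: all 'm' => match
  Position 3: ('d', 'o') => mismatch, stop
LCP = "jem" (length 3)

3


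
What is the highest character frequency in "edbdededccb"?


Input: edbdededccb
Character counts:
  'b': 2
  'c': 2
  'd': 4
  'e': 3
Maximum frequency: 4

4


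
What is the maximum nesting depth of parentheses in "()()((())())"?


Input: "()()((())())"
Tracking depth:
  Position 0 '(': depth becomes 1
  Position 1 ')': depth becomes 0
  Position 2 '(': depth becomes 1
  Position 3 ')': depth becomes 0
  Position 4 '(': depth becomes 1
  Position 5 '(': depth becomes 2
  Position 6 '(': depth becomes 3
  Position 7 ')': depth becomes 2
  Position 8 ')': depth becomes 1
  Position 9 '(': depth becomes 2
  Position 10 ')': depth becomes 1
  Position 11 ')': depth becomes 0
Maximum depth reached: 3

3


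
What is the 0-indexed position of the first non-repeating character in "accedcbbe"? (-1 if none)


Input: accedcbbe
Character frequencies:
  'a': 1
  'b': 2
  'c': 3
  'd': 1
  'e': 2
Scanning left to right for freq == 1:
  Position 0 ('a'): unique! => answer = 0

0


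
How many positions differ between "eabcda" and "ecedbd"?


Comparing "eabcda" and "ecedbd" position by position:
  Position 0: 'e' vs 'e' => same
  Position 1: 'a' vs 'c' => DIFFER
  Position 2: 'b' vs 'e' => DIFFER
  Position 3: 'c' vs 'd' => DIFFER
  Position 4: 'd' vs 'b' => DIFFER
  Position 5: 'a' vs 'd' => DIFFER
Positions that differ: 5

5


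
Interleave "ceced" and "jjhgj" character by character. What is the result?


Interleaving "ceced" and "jjhgj":
  Position 0: 'c' from first, 'j' from second => "cj"
  Position 1: 'e' from first, 'j' from second => "ej"
  Position 2: 'c' from first, 'h' from second => "ch"
  Position 3: 'e' from first, 'g' from second => "eg"
  Position 4: 'd' from first, 'j' from second => "dj"
Result: cjejchegdj

cjejchegdj


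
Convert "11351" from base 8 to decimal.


Input: "11351" in base 8
Positional expansion:
  Digit '1' (value 1) x 8^4 = 4096
  Digit '1' (value 1) x 8^3 = 512
  Digit '3' (value 3) x 8^2 = 192
  Digit '5' (value 5) x 8^1 = 40
  Digit '1' (value 1) x 8^0 = 1
Sum = 4841

4841


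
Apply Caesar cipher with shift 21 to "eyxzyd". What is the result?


Caesar cipher: shift "eyxzyd" by 21
  'e' (pos 4) + 21 = pos 25 = 'z'
  'y' (pos 24) + 21 = pos 19 = 't'
  'x' (pos 23) + 21 = pos 18 = 's'
  'z' (pos 25) + 21 = pos 20 = 'u'
  'y' (pos 24) + 21 = pos 19 = 't'
  'd' (pos 3) + 21 = pos 24 = 'y'
Result: ztsuty

ztsuty


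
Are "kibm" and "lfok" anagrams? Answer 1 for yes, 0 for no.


Strings: "kibm", "lfok"
Sorted first:  bikm
Sorted second: fklo
Differ at position 0: 'b' vs 'f' => not anagrams

0


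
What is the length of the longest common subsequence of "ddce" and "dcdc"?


LCS of "ddce" and "dcdc"
DP table:
           d    c    d    c
      0    0    0    0    0
  d   0    1    1    1    1
  d   0    1    1    2    2
  c   0    1    2    2    3
  e   0    1    2    2    3
LCS length = dp[4][4] = 3

3


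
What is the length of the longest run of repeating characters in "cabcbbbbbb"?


Input: "cabcbbbbbb"
Scanning for longest run:
  Position 1 ('a'): new char, reset run to 1
  Position 2 ('b'): new char, reset run to 1
  Position 3 ('c'): new char, reset run to 1
  Position 4 ('b'): new char, reset run to 1
  Position 5 ('b'): continues run of 'b', length=2
  Position 6 ('b'): continues run of 'b', length=3
  Position 7 ('b'): continues run of 'b', length=4
  Position 8 ('b'): continues run of 'b', length=5
  Position 9 ('b'): continues run of 'b', length=6
Longest run: 'b' with length 6

6


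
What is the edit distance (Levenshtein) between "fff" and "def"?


Computing edit distance: "fff" -> "def"
DP table:
           d    e    f
      0    1    2    3
  f   1    1    2    2
  f   2    2    2    2
  f   3    3    3    2
Edit distance = dp[3][3] = 2

2


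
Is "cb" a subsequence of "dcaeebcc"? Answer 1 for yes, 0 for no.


Check if "cb" is a subsequence of "dcaeebcc"
Greedy scan:
  Position 0 ('d'): no match needed
  Position 1 ('c'): matches sub[0] = 'c'
  Position 2 ('a'): no match needed
  Position 3 ('e'): no match needed
  Position 4 ('e'): no match needed
  Position 5 ('b'): matches sub[1] = 'b'
  Position 6 ('c'): no match needed
  Position 7 ('c'): no match needed
All 2 characters matched => is a subsequence

1


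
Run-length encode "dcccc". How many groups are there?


Input: dcccc
Scanning for consecutive runs:
  Group 1: 'd' x 1 (positions 0-0)
  Group 2: 'c' x 4 (positions 1-4)
Total groups: 2

2


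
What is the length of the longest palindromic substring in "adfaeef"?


Input: "adfaeef"
Checking substrings for palindromes:
  [4:6] "ee" (len 2) => palindrome
Longest palindromic substring: "ee" with length 2

2


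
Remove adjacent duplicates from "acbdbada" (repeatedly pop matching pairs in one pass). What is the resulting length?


Input: acbdbada
Stack-based adjacent duplicate removal:
  Read 'a': push. Stack: a
  Read 'c': push. Stack: ac
  Read 'b': push. Stack: acb
  Read 'd': push. Stack: acbd
  Read 'b': push. Stack: acbdb
  Read 'a': push. Stack: acbdba
  Read 'd': push. Stack: acbdbad
  Read 'a': push. Stack: acbdbada
Final stack: "acbdbada" (length 8)

8


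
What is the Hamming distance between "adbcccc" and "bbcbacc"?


Comparing "adbcccc" and "bbcbacc" position by position:
  Position 0: 'a' vs 'b' => differ
  Position 1: 'd' vs 'b' => differ
  Position 2: 'b' vs 'c' => differ
  Position 3: 'c' vs 'b' => differ
  Position 4: 'c' vs 'a' => differ
  Position 5: 'c' vs 'c' => same
  Position 6: 'c' vs 'c' => same
Total differences (Hamming distance): 5

5


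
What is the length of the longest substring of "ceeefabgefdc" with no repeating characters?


Input: "ceeefabgefdc"
Sliding window (track last position of each char):
  Position 0 ('c'): window [0,0] length 1 -- new best
  Position 1 ('e'): window [0,1] length 2 -- new best
  Position 2 ('e'): repeat (last at 1), move window start to 2
  Position 2 ('e'): window [2,2] length 1
  Position 3 ('e'): repeat (last at 2), move window start to 3
  Position 3 ('e'): window [3,3] length 1
  Position 4 ('f'): window [3,4] length 2
  Position 5 ('a'): window [3,5] length 3 -- new best
  Position 6 ('b'): window [3,6] length 4 -- new best
  Position 7 ('g'): window [3,7] length 5 -- new best
  Position 8 ('e'): repeat (last at 3), move window start to 4
  Position 8 ('e'): window [4,8] length 5
  Position 9 ('f'): repeat (last at 4), move window start to 5
  Position 9 ('f'): window [5,9] length 5
  Position 10 ('d'): window [5,10] length 6 -- new best
  Position 11 ('c'): window [5,11] length 7 -- new best
Longest substring with no repeats: "abgefdc" with length 7

7


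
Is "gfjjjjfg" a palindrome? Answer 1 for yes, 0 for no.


Input: gfjjjjfg
Reversed: gfjjjjfg
  Compare pos 0 ('g') with pos 7 ('g'): match
  Compare pos 1 ('f') with pos 6 ('f'): match
  Compare pos 2 ('j') with pos 5 ('j'): match
  Compare pos 3 ('j') with pos 4 ('j'): match
Result: palindrome

1


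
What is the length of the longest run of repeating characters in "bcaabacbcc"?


Input: "bcaabacbcc"
Scanning for longest run:
  Position 1 ('c'): new char, reset run to 1
  Position 2 ('a'): new char, reset run to 1
  Position 3 ('a'): continues run of 'a', length=2
  Position 4 ('b'): new char, reset run to 1
  Position 5 ('a'): new char, reset run to 1
  Position 6 ('c'): new char, reset run to 1
  Position 7 ('b'): new char, reset run to 1
  Position 8 ('c'): new char, reset run to 1
  Position 9 ('c'): continues run of 'c', length=2
Longest run: 'a' with length 2

2


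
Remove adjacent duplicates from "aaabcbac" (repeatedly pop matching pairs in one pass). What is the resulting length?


Input: aaabcbac
Stack-based adjacent duplicate removal:
  Read 'a': push. Stack: a
  Read 'a': matches stack top 'a' => pop. Stack: (empty)
  Read 'a': push. Stack: a
  Read 'b': push. Stack: ab
  Read 'c': push. Stack: abc
  Read 'b': push. Stack: abcb
  Read 'a': push. Stack: abcba
  Read 'c': push. Stack: abcbac
Final stack: "abcbac" (length 6)

6


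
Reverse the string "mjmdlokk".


Input: mjmdlokk
Reading characters right to left:
  Position 7: 'k'
  Position 6: 'k'
  Position 5: 'o'
  Position 4: 'l'
  Position 3: 'd'
  Position 2: 'm'
  Position 1: 'j'
  Position 0: 'm'
Reversed: kkoldmjm

kkoldmjm


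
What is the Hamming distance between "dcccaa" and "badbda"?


Comparing "dcccaa" and "badbda" position by position:
  Position 0: 'd' vs 'b' => differ
  Position 1: 'c' vs 'a' => differ
  Position 2: 'c' vs 'd' => differ
  Position 3: 'c' vs 'b' => differ
  Position 4: 'a' vs 'd' => differ
  Position 5: 'a' vs 'a' => same
Total differences (Hamming distance): 5

5
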